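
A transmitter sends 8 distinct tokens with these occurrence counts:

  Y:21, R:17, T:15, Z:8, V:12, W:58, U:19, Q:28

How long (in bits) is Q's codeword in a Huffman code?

3

Repeatedly merge the two smallest:
combine Z(8), V(12) → 20
combine T(15), R(17) → 32
combine U(19), 20 → 39
combine Y(21), Q(28) → 49
combine 32, 39 → 71
combine 49, W(58) → 107
combine 71, 107 → 178
The subtree containing Q is merged 3 times, so code length = 3.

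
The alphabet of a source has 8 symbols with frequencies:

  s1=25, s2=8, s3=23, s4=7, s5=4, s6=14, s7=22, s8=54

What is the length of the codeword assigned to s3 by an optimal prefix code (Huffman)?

3

Build the tree from the bottom:
merge s5(4) and s4(7): 11
merge s2(8) and 11: 19
merge s6(14) and 19: 33
merge s7(22) and s3(23): 45
merge s1(25) and 33: 58
merge 45 and s8(54): 99
merge 58 and 99: 157
s3's leaf is at depth 3, giving a 3-bit codeword.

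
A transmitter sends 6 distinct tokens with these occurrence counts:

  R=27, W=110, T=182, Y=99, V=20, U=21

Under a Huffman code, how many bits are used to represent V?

Huffman merges, smallest pair first:
V(20) + U(21) → 41
R(27) + 41 → 68
68 + Y(99) → 167
W(110) + 167 → 277
T(182) + 277 → 459
V's leaf is at depth 5, giving a 5-bit codeword.

5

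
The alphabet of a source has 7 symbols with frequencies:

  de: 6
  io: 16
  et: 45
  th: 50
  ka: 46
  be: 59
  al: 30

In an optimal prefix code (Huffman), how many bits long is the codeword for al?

Huffman merges, smallest pair first:
de(6) + io(16) → 22
22 + al(30) → 52
et(45) + ka(46) → 91
th(50) + 52 → 102
be(59) + 91 → 150
102 + 150 → 252
al's leaf is at depth 3, giving a 3-bit codeword.

3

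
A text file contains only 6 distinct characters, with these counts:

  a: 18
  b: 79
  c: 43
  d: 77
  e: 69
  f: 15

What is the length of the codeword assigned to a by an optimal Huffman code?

Build the tree from the bottom:
merge f(15) and a(18): 33
merge 33 and c(43): 76
merge e(69) and 76: 145
merge d(77) and b(79): 156
merge 145 and 156: 301
a's leaf is at depth 4, giving a 4-bit codeword.

4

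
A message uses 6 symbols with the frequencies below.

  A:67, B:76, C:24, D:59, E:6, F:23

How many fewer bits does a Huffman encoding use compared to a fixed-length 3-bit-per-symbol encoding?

Fixed-length: 3 bits × 255 symbols = 765 bits.
Huffman merges:
merge E(6) and F(23): 29
merge C(24) and 29: 53
merge 53 and D(59): 112
merge A(67) and B(76): 143
merge 112 and 143: 255
Huffman total = 29 + 53 + 112 + 143 + 255 = 592 bits.
Saving = 765 − 592 = 173 bits.

173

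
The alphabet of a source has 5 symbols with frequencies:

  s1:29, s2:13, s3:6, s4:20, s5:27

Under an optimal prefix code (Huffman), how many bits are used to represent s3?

3

Repeatedly merge the two smallest:
combine s3(6), s2(13) → 19
combine 19, s4(20) → 39
combine s5(27), s1(29) → 56
combine 39, 56 → 95
s3 sits 3 levels below the root, so its codeword is 3 bits.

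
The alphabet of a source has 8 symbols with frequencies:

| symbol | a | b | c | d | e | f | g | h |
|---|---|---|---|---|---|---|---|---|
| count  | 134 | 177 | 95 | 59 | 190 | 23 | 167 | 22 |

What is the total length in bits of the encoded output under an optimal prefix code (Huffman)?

Build the Huffman tree bottom-up:
combine h(22), f(23) → 45
combine 45, d(59) → 104
combine c(95), 104 → 199
combine a(134), g(167) → 301
combine b(177), e(190) → 367
combine 199, 301 → 500
combine 367, 500 → 867
Total encoded bits = sum of merged weights = 45 + 104 + 199 + 301 + 367 + 500 + 867 = 2383.

2383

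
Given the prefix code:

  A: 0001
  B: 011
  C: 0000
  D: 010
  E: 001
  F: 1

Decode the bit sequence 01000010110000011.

DABCB

Read left to right; each codeword is recognised as soon as it completes (prefix code):
  010→D | 0001→A | 011→B | 0000→C | 011→B
Decoded message: DABCB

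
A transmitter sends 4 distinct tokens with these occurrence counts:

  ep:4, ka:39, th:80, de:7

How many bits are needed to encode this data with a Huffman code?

Greedily combine the two least-frequent nodes:
combine ep(4), de(7) → 11
combine 11, ka(39) → 50
combine 50, th(80) → 130
Total encoded bits = sum of merged weights = 11 + 50 + 130 = 191.

191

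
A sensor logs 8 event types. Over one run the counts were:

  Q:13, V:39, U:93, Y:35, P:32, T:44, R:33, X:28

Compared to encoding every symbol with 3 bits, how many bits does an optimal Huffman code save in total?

Fixed-length: 3 bits × 317 symbols = 951 bits.
Huffman merges:
combine Q(13), X(28) → 41
combine P(32), R(33) → 65
combine Y(35), V(39) → 74
combine 41, T(44) → 85
combine 65, 74 → 139
combine 85, U(93) → 178
combine 139, 178 → 317
Huffman total = 41 + 65 + 74 + 85 + 139 + 178 + 317 = 899 bits.
Saving = 951 − 899 = 52 bits.

52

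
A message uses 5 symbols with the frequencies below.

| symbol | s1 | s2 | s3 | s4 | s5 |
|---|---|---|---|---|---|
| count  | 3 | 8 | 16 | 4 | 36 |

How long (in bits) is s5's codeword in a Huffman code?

Huffman merges, smallest pair first:
merge s1(3) and s4(4): 7
merge 7 and s2(8): 15
merge 15 and s3(16): 31
merge 31 and s5(36): 67
s5 is merged only at the final step, so code length = 1.

1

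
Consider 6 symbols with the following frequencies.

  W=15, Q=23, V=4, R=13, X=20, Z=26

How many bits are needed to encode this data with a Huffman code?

251

Merge the two smallest weights repeatedly:
merge V(4) and R(13): 17
merge W(15) and 17: 32
merge X(20) and Q(23): 43
merge Z(26) and 32: 58
merge 43 and 58: 101
Each symbol's bit-cost is frequency × depth; summing gives 251 bits (equivalently 17 + 32 + 43 + 58 + 101).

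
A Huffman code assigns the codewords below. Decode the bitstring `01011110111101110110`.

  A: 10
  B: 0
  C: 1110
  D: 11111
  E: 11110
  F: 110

Read left to right; each codeword is recognised as soon as it completes (prefix code):
  0→B | 10→A | 11110→E | 11110→E | 1110→C | 110→F
Decoded message: BAEECF

BAEECF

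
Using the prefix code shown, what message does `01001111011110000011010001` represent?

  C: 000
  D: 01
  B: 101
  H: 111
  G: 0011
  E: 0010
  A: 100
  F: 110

DGFHACFAD

Read left to right; each codeword is recognised as soon as it completes (prefix code):
  01→D | 0011→G | 110→F | 111→H | 100→A | 000→C | 110→F | 100→A | 01→D
Decoded message: DGFHACFAD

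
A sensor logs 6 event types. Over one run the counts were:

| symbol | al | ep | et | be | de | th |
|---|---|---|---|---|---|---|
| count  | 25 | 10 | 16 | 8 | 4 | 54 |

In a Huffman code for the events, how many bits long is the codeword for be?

5

Build the tree from the bottom:
combine de(4), be(8) → 12
combine ep(10), 12 → 22
combine et(16), 22 → 38
combine al(25), 38 → 63
combine th(54), 63 → 117
be's leaf is at depth 5, giving a 5-bit codeword.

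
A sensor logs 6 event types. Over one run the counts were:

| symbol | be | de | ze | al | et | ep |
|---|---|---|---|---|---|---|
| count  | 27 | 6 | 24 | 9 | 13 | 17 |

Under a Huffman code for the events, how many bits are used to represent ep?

Repeatedly merge the two smallest:
de(6) + al(9) → 15
et(13) + 15 → 28
ep(17) + ze(24) → 41
be(27) + 28 → 55
41 + 55 → 96
ep sits 2 levels below the root, so its codeword is 2 bits.

2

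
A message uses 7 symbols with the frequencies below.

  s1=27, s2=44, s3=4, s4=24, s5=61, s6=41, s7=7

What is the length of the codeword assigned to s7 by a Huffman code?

5

Repeatedly merge the two smallest:
s3(4) + s7(7) → 11
11 + s4(24) → 35
s1(27) + 35 → 62
s6(41) + s2(44) → 85
s5(61) + 62 → 123
85 + 123 → 208
The subtree containing s7 is merged 5 times, so code length = 5.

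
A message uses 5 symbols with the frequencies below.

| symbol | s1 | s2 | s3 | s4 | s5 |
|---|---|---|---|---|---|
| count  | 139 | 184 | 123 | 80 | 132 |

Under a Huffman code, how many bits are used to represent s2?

Repeatedly merge the two smallest:
combine s4(80), s3(123) → 203
combine s5(132), s1(139) → 271
combine s2(184), 203 → 387
combine 271, 387 → 658
The subtree containing s2 is merged 2 times, so code length = 2.

2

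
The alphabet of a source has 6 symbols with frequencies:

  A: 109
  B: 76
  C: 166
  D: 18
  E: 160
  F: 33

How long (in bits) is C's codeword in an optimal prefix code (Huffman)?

2

Build the tree from the bottom:
merge D(18) and F(33): 51
merge 51 and B(76): 127
merge A(109) and 127: 236
merge E(160) and C(166): 326
merge 236 and 326: 562
The subtree containing C is merged 2 times, so code length = 2.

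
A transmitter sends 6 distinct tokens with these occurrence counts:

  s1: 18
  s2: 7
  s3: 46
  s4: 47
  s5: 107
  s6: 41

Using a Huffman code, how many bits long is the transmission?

Build the Huffman tree bottom-up:
combine s2(7), s1(18) → 25
combine 25, s6(41) → 66
combine s3(46), s4(47) → 93
combine 66, 93 → 159
combine s5(107), 159 → 266
The encoded length is the sum of every internal node's weight: 25 + 66 + 93 + 159 + 266 = 609 bits.

609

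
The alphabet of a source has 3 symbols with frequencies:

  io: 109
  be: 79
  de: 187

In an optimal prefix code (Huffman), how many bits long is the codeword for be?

2

Repeatedly merge the two smallest:
merge be(79) and io(109): 188
merge de(187) and 188: 375
be sits 2 levels below the root, so its codeword is 2 bits.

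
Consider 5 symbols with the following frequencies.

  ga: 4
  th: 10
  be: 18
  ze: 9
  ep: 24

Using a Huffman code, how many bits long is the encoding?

Merge the two smallest weights repeatedly:
merge ga(4) and ze(9): 13
merge th(10) and 13: 23
merge be(18) and 23: 41
merge ep(24) and 41: 65
Total encoded bits = sum of merged weights = 13 + 23 + 41 + 65 = 142.

142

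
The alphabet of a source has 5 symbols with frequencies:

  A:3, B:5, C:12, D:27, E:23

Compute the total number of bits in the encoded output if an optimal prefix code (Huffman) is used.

141

Build the Huffman tree bottom-up:
A(3) + B(5) → 8
8 + C(12) → 20
20 + E(23) → 43
D(27) + 43 → 70
Total encoded bits = sum of merged weights = 8 + 20 + 43 + 70 = 141.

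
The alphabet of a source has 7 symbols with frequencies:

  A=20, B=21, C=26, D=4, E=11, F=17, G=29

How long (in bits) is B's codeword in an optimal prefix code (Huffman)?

Repeatedly merge the two smallest:
D(4) + E(11) → 15
15 + F(17) → 32
A(20) + B(21) → 41
C(26) + G(29) → 55
32 + 41 → 73
55 + 73 → 128
B sits 3 levels below the root, so its codeword is 3 bits.

3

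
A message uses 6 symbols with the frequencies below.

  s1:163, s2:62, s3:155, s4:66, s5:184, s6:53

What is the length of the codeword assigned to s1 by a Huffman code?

2

Huffman merges, smallest pair first:
combine s6(53), s2(62) → 115
combine s4(66), 115 → 181
combine s3(155), s1(163) → 318
combine 181, s5(184) → 365
combine 318, 365 → 683
s1's leaf is at depth 2, giving a 2-bit codeword.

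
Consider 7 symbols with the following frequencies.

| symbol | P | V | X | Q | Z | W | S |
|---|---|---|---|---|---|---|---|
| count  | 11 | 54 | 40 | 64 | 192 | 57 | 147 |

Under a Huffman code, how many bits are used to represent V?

Build the tree from the bottom:
combine P(11), X(40) → 51
combine 51, V(54) → 105
combine W(57), Q(64) → 121
combine 105, 121 → 226
combine S(147), Z(192) → 339
combine 226, 339 → 565
V sits 3 levels below the root, so its codeword is 3 bits.

3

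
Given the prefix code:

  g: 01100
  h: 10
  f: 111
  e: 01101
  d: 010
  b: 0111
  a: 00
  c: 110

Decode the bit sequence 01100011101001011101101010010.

gbddfedd

Read left to right; each codeword is recognised as soon as it completes (prefix code):
  01100→g | 0111→b | 010→d | 010→d | 111→f | 01101→e | 010→d | 010→d
Decoded message: gbddfedd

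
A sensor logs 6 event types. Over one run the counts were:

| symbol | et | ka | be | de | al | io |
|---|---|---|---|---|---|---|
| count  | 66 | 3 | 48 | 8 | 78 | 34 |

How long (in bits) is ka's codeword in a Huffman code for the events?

Repeatedly merge the two smallest:
ka(3) + de(8) → 11
11 + io(34) → 45
45 + be(48) → 93
et(66) + al(78) → 144
93 + 144 → 237
ka sits 4 levels below the root, so its codeword is 4 bits.

4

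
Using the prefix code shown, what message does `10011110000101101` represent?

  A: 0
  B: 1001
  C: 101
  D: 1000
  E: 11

BEDACC

Read left to right; each codeword is recognised as soon as it completes (prefix code):
  1001→B | 11→E | 1000→D | 0→A | 101→C | 101→C
Decoded message: BEDACC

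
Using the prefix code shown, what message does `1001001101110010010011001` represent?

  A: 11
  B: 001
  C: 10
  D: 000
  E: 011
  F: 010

Read left to right; each codeword is recognised as soon as it completes (prefix code):
  10→C | 010→F | 011→E | 011→E | 10→C | 010→F | 010→F | 011→E | 001→B
Decoded message: CFEECFFEB

CFEECFFEB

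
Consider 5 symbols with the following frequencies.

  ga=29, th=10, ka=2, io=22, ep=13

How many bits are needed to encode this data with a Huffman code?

160

Merge the two smallest weights repeatedly:
merge ka(2) and th(10): 12
merge 12 and ep(13): 25
merge io(22) and 25: 47
merge ga(29) and 47: 76
Total encoded bits = sum of merged weights = 12 + 25 + 47 + 76 = 160.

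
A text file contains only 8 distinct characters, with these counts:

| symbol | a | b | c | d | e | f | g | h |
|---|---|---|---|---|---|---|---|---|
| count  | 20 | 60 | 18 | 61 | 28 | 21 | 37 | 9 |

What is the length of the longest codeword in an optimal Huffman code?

4

Merge the two lowest-weight nodes at each step:
merge h(9) and c(18): 27
merge a(20) and f(21): 41
merge 27 and e(28): 55
merge g(37) and 41: 78
merge 55 and b(60): 115
merge d(61) and 78: 139
merge 115 and 139: 254
The first pair merged (h, c) ends up deepest, at depth 4.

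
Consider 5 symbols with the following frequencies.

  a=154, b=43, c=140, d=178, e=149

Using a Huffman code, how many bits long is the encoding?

Merge the two smallest weights repeatedly:
b(43) + c(140) → 183
e(149) + a(154) → 303
d(178) + 183 → 361
303 + 361 → 664
The encoded length is the sum of every internal node's weight: 183 + 303 + 361 + 664 = 1511 bits.

1511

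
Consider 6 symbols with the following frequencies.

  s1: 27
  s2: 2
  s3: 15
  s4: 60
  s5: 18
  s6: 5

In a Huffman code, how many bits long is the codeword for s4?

1

Huffman merges, smallest pair first:
s2(2) + s6(5) → 7
7 + s3(15) → 22
s5(18) + 22 → 40
s1(27) + 40 → 67
s4(60) + 67 → 127
s4 is merged only at the final step, so code length = 1.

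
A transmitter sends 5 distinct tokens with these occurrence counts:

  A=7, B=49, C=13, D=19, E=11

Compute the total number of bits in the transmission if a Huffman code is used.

Build the Huffman tree bottom-up:
A(7) + E(11) → 18
C(13) + 18 → 31
D(19) + 31 → 50
B(49) + 50 → 99
The encoded length is the sum of every internal node's weight: 18 + 31 + 50 + 99 = 198 bits.

198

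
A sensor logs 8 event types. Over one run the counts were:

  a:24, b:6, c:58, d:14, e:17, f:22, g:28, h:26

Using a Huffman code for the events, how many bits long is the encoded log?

547

Greedily combine the two least-frequent nodes:
combine b(6), d(14) → 20
combine e(17), 20 → 37
combine f(22), a(24) → 46
combine h(26), g(28) → 54
combine 37, 46 → 83
combine 54, c(58) → 112
combine 83, 112 → 195
Each symbol's bit-cost is frequency × depth; summing gives 547 bits (equivalently 20 + 37 + 46 + 54 + 83 + 112 + 195).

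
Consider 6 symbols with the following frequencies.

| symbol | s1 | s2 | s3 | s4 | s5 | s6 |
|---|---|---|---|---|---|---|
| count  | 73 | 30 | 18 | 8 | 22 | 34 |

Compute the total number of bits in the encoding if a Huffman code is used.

435

Greedily combine the two least-frequent nodes:
s4(8) + s3(18) → 26
s5(22) + 26 → 48
s2(30) + s6(34) → 64
48 + 64 → 112
s1(73) + 112 → 185
Each symbol's bit-cost is frequency × depth; summing gives 435 bits (equivalently 26 + 48 + 64 + 112 + 185).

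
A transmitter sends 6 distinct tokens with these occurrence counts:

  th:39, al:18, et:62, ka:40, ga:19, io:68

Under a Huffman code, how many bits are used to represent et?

Huffman merges, smallest pair first:
merge al(18) and ga(19): 37
merge 37 and th(39): 76
merge ka(40) and et(62): 102
merge io(68) and 76: 144
merge 102 and 144: 246
The subtree containing et is merged 2 times, so code length = 2.

2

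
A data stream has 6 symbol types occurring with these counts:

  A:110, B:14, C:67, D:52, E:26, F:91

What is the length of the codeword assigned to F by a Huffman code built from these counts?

Build the tree from the bottom:
B(14) + E(26) → 40
40 + D(52) → 92
C(67) + F(91) → 158
92 + A(110) → 202
158 + 202 → 360
F's leaf is at depth 2, giving a 2-bit codeword.

2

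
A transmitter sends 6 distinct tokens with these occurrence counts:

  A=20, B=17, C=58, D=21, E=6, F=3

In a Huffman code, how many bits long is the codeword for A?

Build the tree from the bottom:
merge F(3) and E(6): 9
merge 9 and B(17): 26
merge A(20) and D(21): 41
merge 26 and 41: 67
merge C(58) and 67: 125
The subtree containing A is merged 3 times, so code length = 3.

3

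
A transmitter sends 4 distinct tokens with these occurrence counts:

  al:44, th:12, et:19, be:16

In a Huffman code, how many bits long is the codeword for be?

3

Repeatedly merge the two smallest:
merge th(12) and be(16): 28
merge et(19) and 28: 47
merge al(44) and 47: 91
The subtree containing be is merged 3 times, so code length = 3.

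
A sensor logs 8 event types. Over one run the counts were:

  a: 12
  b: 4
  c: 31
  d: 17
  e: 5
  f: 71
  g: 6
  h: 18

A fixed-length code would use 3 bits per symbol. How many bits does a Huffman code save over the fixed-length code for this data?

91

Fixed-length: 3 bits × 164 symbols = 492 bits.
Huffman merges:
merge b(4) and e(5): 9
merge g(6) and 9: 15
merge a(12) and 15: 27
merge d(17) and h(18): 35
merge 27 and c(31): 58
merge 35 and 58: 93
merge f(71) and 93: 164
Huffman total = 9 + 15 + 27 + 35 + 58 + 93 + 164 = 401 bits.
Saving = 492 − 401 = 91 bits.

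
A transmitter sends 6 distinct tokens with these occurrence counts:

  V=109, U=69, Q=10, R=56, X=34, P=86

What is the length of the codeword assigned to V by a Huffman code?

2

Huffman merges, smallest pair first:
merge Q(10) and X(34): 44
merge 44 and R(56): 100
merge U(69) and P(86): 155
merge 100 and V(109): 209
merge 155 and 209: 364
The subtree containing V is merged 2 times, so code length = 2.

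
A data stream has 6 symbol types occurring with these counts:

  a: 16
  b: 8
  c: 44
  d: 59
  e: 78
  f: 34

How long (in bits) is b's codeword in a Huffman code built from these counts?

Huffman merges, smallest pair first:
combine b(8), a(16) → 24
combine 24, f(34) → 58
combine c(44), 58 → 102
combine d(59), e(78) → 137
combine 102, 137 → 239
The subtree containing b is merged 4 times, so code length = 4.

4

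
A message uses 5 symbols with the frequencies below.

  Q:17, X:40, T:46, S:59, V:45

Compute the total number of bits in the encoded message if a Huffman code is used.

471

Build the Huffman tree bottom-up:
merge Q(17) and X(40): 57
merge V(45) and T(46): 91
merge 57 and S(59): 116
merge 91 and 116: 207
Each symbol's bit-cost is frequency × depth; summing gives 471 bits (equivalently 57 + 91 + 116 + 207).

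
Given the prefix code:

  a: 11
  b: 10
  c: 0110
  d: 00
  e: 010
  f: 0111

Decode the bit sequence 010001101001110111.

Read left to right; each codeword is recognised as soon as it completes (prefix code):
  010→e | 00→d | 11→a | 010→e | 0111→f | 0111→f
Decoded message: edaeff

edaeff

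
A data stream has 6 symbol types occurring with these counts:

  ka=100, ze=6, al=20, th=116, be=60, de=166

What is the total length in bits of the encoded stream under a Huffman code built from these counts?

Build the Huffman tree bottom-up:
combine ze(6), al(20) → 26
combine 26, be(60) → 86
combine 86, ka(100) → 186
combine th(116), de(166) → 282
combine 186, 282 → 468
The encoded length is the sum of every internal node's weight: 26 + 86 + 186 + 282 + 468 = 1048 bits.

1048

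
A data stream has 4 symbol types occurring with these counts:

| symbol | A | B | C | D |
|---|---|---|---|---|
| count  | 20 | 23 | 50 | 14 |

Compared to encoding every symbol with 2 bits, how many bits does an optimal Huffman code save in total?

16

Fixed-length: 2 bits × 107 symbols = 214 bits.
Huffman merges:
D(14) + A(20) → 34
B(23) + 34 → 57
C(50) + 57 → 107
Huffman total = 34 + 57 + 107 = 198 bits.
Saving = 214 − 198 = 16 bits.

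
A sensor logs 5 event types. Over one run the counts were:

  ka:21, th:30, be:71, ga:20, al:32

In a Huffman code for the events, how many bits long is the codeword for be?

1

Huffman merges, smallest pair first:
ga(20) + ka(21) → 41
th(30) + al(32) → 62
41 + 62 → 103
be(71) + 103 → 174
be is a child of the root — depth 1, so its codeword is a single bit.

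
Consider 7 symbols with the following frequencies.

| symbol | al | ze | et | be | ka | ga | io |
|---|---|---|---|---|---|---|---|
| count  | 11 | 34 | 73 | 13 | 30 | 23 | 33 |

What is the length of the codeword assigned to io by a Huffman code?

3

Huffman merges, smallest pair first:
combine al(11), be(13) → 24
combine ga(23), 24 → 47
combine ka(30), io(33) → 63
combine ze(34), 47 → 81
combine 63, et(73) → 136
combine 81, 136 → 217
io's leaf is at depth 3, giving a 3-bit codeword.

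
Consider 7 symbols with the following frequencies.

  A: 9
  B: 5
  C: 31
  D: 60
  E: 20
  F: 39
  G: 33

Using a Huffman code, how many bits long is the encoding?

506

Greedily combine the two least-frequent nodes:
merge B(5) and A(9): 14
merge 14 and E(20): 34
merge C(31) and G(33): 64
merge 34 and F(39): 73
merge D(60) and 64: 124
merge 73 and 124: 197
The encoded length is the sum of every internal node's weight: 14 + 34 + 64 + 73 + 124 + 197 = 506 bits.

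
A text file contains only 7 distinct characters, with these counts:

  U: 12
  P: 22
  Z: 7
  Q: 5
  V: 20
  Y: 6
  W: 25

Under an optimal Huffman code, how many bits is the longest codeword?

5

Merge the two lowest-weight nodes at each step:
Q(5) + Y(6) → 11
Z(7) + 11 → 18
U(12) + 18 → 30
V(20) + P(22) → 42
W(25) + 30 → 55
42 + 55 → 97
Maximum depth reached is 5.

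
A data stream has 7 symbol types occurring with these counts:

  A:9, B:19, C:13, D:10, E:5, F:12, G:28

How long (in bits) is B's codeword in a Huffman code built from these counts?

2

Build the tree from the bottom:
combine E(5), A(9) → 14
combine D(10), F(12) → 22
combine C(13), 14 → 27
combine B(19), 22 → 41
combine 27, G(28) → 55
combine 41, 55 → 96
B's leaf is at depth 2, giving a 2-bit codeword.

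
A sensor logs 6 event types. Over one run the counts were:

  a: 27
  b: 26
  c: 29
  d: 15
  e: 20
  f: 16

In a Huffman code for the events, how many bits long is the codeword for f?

3

Repeatedly merge the two smallest:
combine d(15), f(16) → 31
combine e(20), b(26) → 46
combine a(27), c(29) → 56
combine 31, 46 → 77
combine 56, 77 → 133
f sits 3 levels below the root, so its codeword is 3 bits.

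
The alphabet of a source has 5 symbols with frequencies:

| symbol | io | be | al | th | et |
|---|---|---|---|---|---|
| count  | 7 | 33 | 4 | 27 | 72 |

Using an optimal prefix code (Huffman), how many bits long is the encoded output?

263

Build the Huffman tree bottom-up:
merge al(4) and io(7): 11
merge 11 and th(27): 38
merge be(33) and 38: 71
merge 71 and et(72): 143
Each symbol's bit-cost is frequency × depth; summing gives 263 bits (equivalently 11 + 38 + 71 + 143).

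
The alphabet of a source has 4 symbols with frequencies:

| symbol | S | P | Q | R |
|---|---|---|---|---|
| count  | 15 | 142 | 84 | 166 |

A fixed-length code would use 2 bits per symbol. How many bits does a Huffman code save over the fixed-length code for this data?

Fixed-length: 2 bits × 407 symbols = 814 bits.
Huffman merges:
merge S(15) and Q(84): 99
merge 99 and P(142): 241
merge R(166) and 241: 407
Huffman total = 99 + 241 + 407 = 747 bits.
Saving = 814 − 747 = 67 bits.

67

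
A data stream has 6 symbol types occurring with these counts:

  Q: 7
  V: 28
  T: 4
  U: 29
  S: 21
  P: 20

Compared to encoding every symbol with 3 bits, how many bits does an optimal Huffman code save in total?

67

Fixed-length: 3 bits × 109 symbols = 327 bits.
Huffman merges:
T(4) + Q(7) → 11
11 + P(20) → 31
S(21) + V(28) → 49
U(29) + 31 → 60
49 + 60 → 109
Huffman total = 11 + 31 + 49 + 60 + 109 = 260 bits.
Saving = 327 − 260 = 67 bits.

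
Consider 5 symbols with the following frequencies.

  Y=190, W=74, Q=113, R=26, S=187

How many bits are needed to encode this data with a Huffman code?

Build the Huffman tree bottom-up:
merge R(26) and W(74): 100
merge 100 and Q(113): 213
merge S(187) and Y(190): 377
merge 213 and 377: 590
The encoded length is the sum of every internal node's weight: 100 + 213 + 377 + 590 = 1280 bits.

1280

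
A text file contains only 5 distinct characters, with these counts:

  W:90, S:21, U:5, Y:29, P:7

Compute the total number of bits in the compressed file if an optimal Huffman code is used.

Greedily combine the two least-frequent nodes:
combine U(5), P(7) → 12
combine 12, S(21) → 33
combine Y(29), 33 → 62
combine 62, W(90) → 152
Total encoded bits = sum of merged weights = 12 + 33 + 62 + 152 = 259.

259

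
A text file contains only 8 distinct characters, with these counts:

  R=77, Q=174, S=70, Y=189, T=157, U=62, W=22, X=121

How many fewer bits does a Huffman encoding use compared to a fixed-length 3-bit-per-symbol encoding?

132

Fixed-length: 3 bits × 872 symbols = 2616 bits.
Huffman merges:
merge W(22) and U(62): 84
merge S(70) and R(77): 147
merge 84 and X(121): 205
merge 147 and T(157): 304
merge Q(174) and Y(189): 363
merge 205 and 304: 509
merge 363 and 509: 872
Huffman total = 84 + 147 + 205 + 304 + 363 + 509 + 872 = 2484 bits.
Saving = 2616 − 2484 = 132 bits.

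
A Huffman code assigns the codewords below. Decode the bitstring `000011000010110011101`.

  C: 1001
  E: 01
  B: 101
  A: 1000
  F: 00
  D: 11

Read left to right; each codeword is recognised as soon as it completes (prefix code):
  00→F | 00→F | 11→D | 00→F | 00→F | 101→B | 1001→C | 11→D | 01→E
Decoded message: FFDFFBCDE

FFDFFBCDE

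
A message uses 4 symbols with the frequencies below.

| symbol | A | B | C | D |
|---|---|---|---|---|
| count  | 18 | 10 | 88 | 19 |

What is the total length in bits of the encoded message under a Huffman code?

Greedily combine the two least-frequent nodes:
B(10) + A(18) → 28
D(19) + 28 → 47
47 + C(88) → 135
Total encoded bits = sum of merged weights = 28 + 47 + 135 = 210.

210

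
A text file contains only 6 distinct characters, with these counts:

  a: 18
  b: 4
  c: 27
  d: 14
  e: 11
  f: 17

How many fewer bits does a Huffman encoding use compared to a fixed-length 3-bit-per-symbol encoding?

47

Fixed-length: 3 bits × 91 symbols = 273 bits.
Huffman merges:
combine b(4), e(11) → 15
combine d(14), 15 → 29
combine f(17), a(18) → 35
combine c(27), 29 → 56
combine 35, 56 → 91
Huffman total = 15 + 29 + 35 + 56 + 91 = 226 bits.
Saving = 273 − 226 = 47 bits.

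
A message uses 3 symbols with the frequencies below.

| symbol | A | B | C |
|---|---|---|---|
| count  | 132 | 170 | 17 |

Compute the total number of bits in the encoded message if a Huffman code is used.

Build the Huffman tree bottom-up:
combine C(17), A(132) → 149
combine 149, B(170) → 319
Each symbol's bit-cost is frequency × depth; summing gives 468 bits (equivalently 149 + 319).

468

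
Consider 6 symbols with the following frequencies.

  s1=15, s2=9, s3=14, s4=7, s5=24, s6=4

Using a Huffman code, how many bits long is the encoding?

177

Build the Huffman tree bottom-up:
merge s6(4) and s4(7): 11
merge s2(9) and 11: 20
merge s3(14) and s1(15): 29
merge 20 and s5(24): 44
merge 29 and 44: 73
Total encoded bits = sum of merged weights = 11 + 20 + 29 + 44 + 73 = 177.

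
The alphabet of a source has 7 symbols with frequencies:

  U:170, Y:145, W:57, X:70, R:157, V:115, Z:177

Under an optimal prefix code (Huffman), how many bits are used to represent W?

4

Repeatedly merge the two smallest:
W(57) + X(70) → 127
V(115) + 127 → 242
Y(145) + R(157) → 302
U(170) + Z(177) → 347
242 + 302 → 544
347 + 544 → 891
The subtree containing W is merged 4 times, so code length = 4.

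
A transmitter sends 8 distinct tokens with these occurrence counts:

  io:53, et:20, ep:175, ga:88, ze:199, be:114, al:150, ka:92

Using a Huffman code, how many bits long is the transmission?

Merge the two smallest weights repeatedly:
et(20) + io(53) → 73
73 + ga(88) → 161
ka(92) + be(114) → 206
al(150) + 161 → 311
ep(175) + ze(199) → 374
206 + 311 → 517
374 + 517 → 891
The encoded length is the sum of every internal node's weight: 73 + 161 + 206 + 311 + 374 + 517 + 891 = 2533 bits.

2533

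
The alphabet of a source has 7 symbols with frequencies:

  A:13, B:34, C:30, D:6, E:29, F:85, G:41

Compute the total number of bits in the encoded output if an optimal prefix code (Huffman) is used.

607

Greedily combine the two least-frequent nodes:
D(6) + A(13) → 19
19 + E(29) → 48
C(30) + B(34) → 64
G(41) + 48 → 89
64 + F(85) → 149
89 + 149 → 238
The encoded length is the sum of every internal node's weight: 19 + 48 + 64 + 89 + 149 + 238 = 607 bits.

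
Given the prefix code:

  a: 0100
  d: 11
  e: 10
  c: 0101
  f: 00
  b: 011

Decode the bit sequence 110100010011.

Read left to right; each codeword is recognised as soon as it completes (prefix code):
  11→d | 0100→a | 0100→a | 11→d
Decoded message: daad

daad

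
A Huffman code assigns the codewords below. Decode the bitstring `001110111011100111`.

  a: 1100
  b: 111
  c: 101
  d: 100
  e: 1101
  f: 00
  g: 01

fbgeab

Read left to right; each codeword is recognised as soon as it completes (prefix code):
  00→f | 111→b | 01→g | 1101→e | 1100→a | 111→b
Decoded message: fbgeab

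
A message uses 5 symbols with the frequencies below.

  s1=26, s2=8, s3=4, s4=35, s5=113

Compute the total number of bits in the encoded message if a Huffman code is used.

309

Build the Huffman tree bottom-up:
combine s3(4), s2(8) → 12
combine 12, s1(26) → 38
combine s4(35), 38 → 73
combine 73, s5(113) → 186
Each symbol's bit-cost is frequency × depth; summing gives 309 bits (equivalently 12 + 38 + 73 + 186).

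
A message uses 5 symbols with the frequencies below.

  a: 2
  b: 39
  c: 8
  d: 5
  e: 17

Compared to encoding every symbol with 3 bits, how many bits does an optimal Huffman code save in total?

88

Fixed-length: 3 bits × 71 symbols = 213 bits.
Huffman merges:
a(2) + d(5) → 7
7 + c(8) → 15
15 + e(17) → 32
32 + b(39) → 71
Huffman total = 7 + 15 + 32 + 71 = 125 bits.
Saving = 213 − 125 = 88 bits.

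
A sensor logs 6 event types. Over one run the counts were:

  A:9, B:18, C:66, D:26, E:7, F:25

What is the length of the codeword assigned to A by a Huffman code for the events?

Repeatedly merge the two smallest:
merge E(7) and A(9): 16
merge 16 and B(18): 34
merge F(25) and D(26): 51
merge 34 and 51: 85
merge C(66) and 85: 151
The subtree containing A is merged 4 times, so code length = 4.

4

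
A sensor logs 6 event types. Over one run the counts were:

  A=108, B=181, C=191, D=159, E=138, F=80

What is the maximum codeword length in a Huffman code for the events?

Merge the two lowest-weight nodes at each step:
combine F(80), A(108) → 188
combine E(138), D(159) → 297
combine B(181), 188 → 369
combine C(191), 297 → 488
combine 369, 488 → 857
The first pair merged (F, A) ends up deepest, at depth 3.

3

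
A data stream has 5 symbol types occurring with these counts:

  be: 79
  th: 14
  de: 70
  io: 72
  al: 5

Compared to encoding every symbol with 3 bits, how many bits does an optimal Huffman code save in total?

221

Fixed-length: 3 bits × 240 symbols = 720 bits.
Huffman merges:
merge al(5) and th(14): 19
merge 19 and de(70): 89
merge io(72) and be(79): 151
merge 89 and 151: 240
Huffman total = 19 + 89 + 151 + 240 = 499 bits.
Saving = 720 − 499 = 221 bits.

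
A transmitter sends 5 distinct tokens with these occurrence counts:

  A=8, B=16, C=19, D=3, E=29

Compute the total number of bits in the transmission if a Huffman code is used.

159

Merge the two smallest weights repeatedly:
combine D(3), A(8) → 11
combine 11, B(16) → 27
combine C(19), 27 → 46
combine E(29), 46 → 75
The encoded length is the sum of every internal node's weight: 11 + 27 + 46 + 75 = 159 bits.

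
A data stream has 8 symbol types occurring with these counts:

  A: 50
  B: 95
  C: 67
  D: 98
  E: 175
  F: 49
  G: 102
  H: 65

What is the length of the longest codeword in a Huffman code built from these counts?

Merge the two lowest-weight nodes at each step:
combine F(49), A(50) → 99
combine H(65), C(67) → 132
combine B(95), D(98) → 193
combine 99, G(102) → 201
combine 132, E(175) → 307
combine 193, 201 → 394
combine 307, 394 → 701
Maximum depth reached is 4.

4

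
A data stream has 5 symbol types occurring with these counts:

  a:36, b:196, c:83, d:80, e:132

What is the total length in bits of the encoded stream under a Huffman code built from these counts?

Greedily combine the two least-frequent nodes:
merge a(36) and d(80): 116
merge c(83) and 116: 199
merge e(132) and b(196): 328
merge 199 and 328: 527
Total encoded bits = sum of merged weights = 116 + 199 + 328 + 527 = 1170.

1170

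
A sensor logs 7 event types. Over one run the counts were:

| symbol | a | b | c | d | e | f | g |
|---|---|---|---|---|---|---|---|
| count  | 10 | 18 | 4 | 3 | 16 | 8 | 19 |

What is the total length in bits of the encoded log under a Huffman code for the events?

Build the Huffman tree bottom-up:
d(3) + c(4) → 7
7 + f(8) → 15
a(10) + 15 → 25
e(16) + b(18) → 34
g(19) + 25 → 44
34 + 44 → 78
Each symbol's bit-cost is frequency × depth; summing gives 203 bits (equivalently 7 + 15 + 25 + 34 + 44 + 78).

203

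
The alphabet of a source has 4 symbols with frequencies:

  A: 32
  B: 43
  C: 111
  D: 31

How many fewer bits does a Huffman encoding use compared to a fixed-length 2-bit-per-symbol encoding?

48

Fixed-length: 2 bits × 217 symbols = 434 bits.
Huffman merges:
merge D(31) and A(32): 63
merge B(43) and 63: 106
merge 106 and C(111): 217
Huffman total = 63 + 106 + 217 = 386 bits.
Saving = 434 − 386 = 48 bits.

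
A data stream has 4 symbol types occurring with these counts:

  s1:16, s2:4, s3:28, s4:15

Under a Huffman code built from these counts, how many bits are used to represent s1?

2

Huffman merges, smallest pair first:
s2(4) + s4(15) → 19
s1(16) + 19 → 35
s3(28) + 35 → 63
s1 sits 2 levels below the root, so its codeword is 2 bits.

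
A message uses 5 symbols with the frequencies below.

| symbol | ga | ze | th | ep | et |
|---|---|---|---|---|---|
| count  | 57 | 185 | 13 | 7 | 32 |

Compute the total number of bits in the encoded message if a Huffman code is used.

475

Build the Huffman tree bottom-up:
ep(7) + th(13) → 20
20 + et(32) → 52
52 + ga(57) → 109
109 + ze(185) → 294
Each symbol's bit-cost is frequency × depth; summing gives 475 bits (equivalently 20 + 52 + 109 + 294).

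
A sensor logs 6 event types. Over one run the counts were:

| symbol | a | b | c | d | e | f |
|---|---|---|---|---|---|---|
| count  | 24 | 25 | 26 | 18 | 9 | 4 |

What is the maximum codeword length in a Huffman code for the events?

4

Merge the two lowest-weight nodes at each step:
combine f(4), e(9) → 13
combine 13, d(18) → 31
combine a(24), b(25) → 49
combine c(26), 31 → 57
combine 49, 57 → 106
Maximum depth reached is 4.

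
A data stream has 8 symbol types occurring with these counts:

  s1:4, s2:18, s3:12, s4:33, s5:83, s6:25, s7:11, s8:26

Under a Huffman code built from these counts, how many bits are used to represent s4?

3

Repeatedly merge the two smallest:
combine s1(4), s7(11) → 15
combine s3(12), 15 → 27
combine s2(18), s6(25) → 43
combine s8(26), 27 → 53
combine s4(33), 43 → 76
combine 53, 76 → 129
combine s5(83), 129 → 212
s4 sits 3 levels below the root, so its codeword is 3 bits.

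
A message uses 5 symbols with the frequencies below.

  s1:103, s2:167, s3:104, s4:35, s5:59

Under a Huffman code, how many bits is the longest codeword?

3

Merge the two lowest-weight nodes at each step:
combine s4(35), s5(59) → 94
combine 94, s1(103) → 197
combine s3(104), s2(167) → 271
combine 197, 271 → 468
The first pair merged (s4, s5) ends up deepest, at depth 3.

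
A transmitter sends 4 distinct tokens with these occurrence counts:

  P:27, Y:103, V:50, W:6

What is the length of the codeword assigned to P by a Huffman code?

Repeatedly merge the two smallest:
merge W(6) and P(27): 33
merge 33 and V(50): 83
merge 83 and Y(103): 186
P's leaf is at depth 3, giving a 3-bit codeword.

3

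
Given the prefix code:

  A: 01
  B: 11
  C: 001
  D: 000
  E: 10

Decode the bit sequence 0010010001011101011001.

CCDEBEEBC

Read left to right; each codeword is recognised as soon as it completes (prefix code):
  001→C | 001→C | 000→D | 10→E | 11→B | 10→E | 10→E | 11→B | 001→C
Decoded message: CCDEBEEBC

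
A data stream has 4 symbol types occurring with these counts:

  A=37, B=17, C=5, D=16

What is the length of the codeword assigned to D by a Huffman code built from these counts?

Build the tree from the bottom:
merge C(5) and D(16): 21
merge B(17) and 21: 38
merge A(37) and 38: 75
D's leaf is at depth 3, giving a 3-bit codeword.

3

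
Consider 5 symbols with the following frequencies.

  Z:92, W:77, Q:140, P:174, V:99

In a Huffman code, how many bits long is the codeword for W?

3

Build the tree from the bottom:
merge W(77) and Z(92): 169
merge V(99) and Q(140): 239
merge 169 and P(174): 343
merge 239 and 343: 582
The subtree containing W is merged 3 times, so code length = 3.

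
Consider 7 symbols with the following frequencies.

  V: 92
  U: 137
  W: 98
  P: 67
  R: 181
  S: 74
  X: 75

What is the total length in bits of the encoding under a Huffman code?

Build the Huffman tree bottom-up:
combine P(67), S(74) → 141
combine X(75), V(92) → 167
combine W(98), U(137) → 235
combine 141, 167 → 308
combine R(181), 235 → 416
combine 308, 416 → 724
Each symbol's bit-cost is frequency × depth; summing gives 1991 bits (equivalently 141 + 167 + 235 + 308 + 416 + 724).

1991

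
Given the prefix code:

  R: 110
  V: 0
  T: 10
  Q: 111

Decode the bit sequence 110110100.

RRTV

Read left to right; each codeword is recognised as soon as it completes (prefix code):
  110→R | 110→R | 10→T | 0→V
Decoded message: RRTV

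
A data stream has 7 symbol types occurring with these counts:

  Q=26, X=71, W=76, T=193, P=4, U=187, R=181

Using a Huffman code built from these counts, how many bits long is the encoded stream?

Merge the two smallest weights repeatedly:
merge P(4) and Q(26): 30
merge 30 and X(71): 101
merge W(76) and 101: 177
merge 177 and R(181): 358
merge U(187) and T(193): 380
merge 358 and 380: 738
Each symbol's bit-cost is frequency × depth; summing gives 1784 bits (equivalently 30 + 101 + 177 + 358 + 380 + 738).

1784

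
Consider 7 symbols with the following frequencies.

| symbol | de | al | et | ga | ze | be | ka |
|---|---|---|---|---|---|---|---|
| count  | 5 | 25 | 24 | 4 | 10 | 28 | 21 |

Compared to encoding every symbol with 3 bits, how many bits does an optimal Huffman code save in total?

49

Fixed-length: 3 bits × 117 symbols = 351 bits.
Huffman merges:
merge ga(4) and de(5): 9
merge 9 and ze(10): 19
merge 19 and ka(21): 40
merge et(24) and al(25): 49
merge be(28) and 40: 68
merge 49 and 68: 117
Huffman total = 9 + 19 + 40 + 49 + 68 + 117 = 302 bits.
Saving = 351 − 302 = 49 bits.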